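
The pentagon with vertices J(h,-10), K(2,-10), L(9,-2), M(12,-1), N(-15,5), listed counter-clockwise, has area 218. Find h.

-8

The doubled signed area Σ (x_i y_{i+1} − x_{i+1} y_i) is linear in h.
With h=0 it equals 316; the coefficient of h is -15 (from the two edges through J).
So -15·h + 316 = 2·218 = 436 ⇒ h = -8.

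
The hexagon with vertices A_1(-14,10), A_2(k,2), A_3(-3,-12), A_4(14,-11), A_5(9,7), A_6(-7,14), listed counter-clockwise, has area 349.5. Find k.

Write out the shoelace sum; only the two edges meeting at A_2 involve k:
2·Area = [((-14)·2 − k·10) + (k·(-12) − (-3)·2)] + 699
       = -22·k + 677 = 699
⇒ k = -1.

-1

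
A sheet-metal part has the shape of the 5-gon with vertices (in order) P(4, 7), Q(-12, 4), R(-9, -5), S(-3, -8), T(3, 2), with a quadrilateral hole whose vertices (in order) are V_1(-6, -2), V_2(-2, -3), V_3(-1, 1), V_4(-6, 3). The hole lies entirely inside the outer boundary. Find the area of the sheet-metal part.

121

Outer boundary:
Apply Gauss's area formula: 2A = Σ (x_i·y_{i+1} − x_{i+1}·y_i), indices taken mod 5.
Σ = (100) + (96) + (57) + (18) + (13) = 284
Area = |Σ|/2 = 142.
Hole:
Apply Gauss's area formula: 2A = Σ (x_i·y_{i+1} − x_{i+1}·y_i), indices taken mod 4.
Σ = (14) + (-5) + (3) + (30) = 42
Area = |Σ|/2 = 21.
Net area = 142 − 21 = 121.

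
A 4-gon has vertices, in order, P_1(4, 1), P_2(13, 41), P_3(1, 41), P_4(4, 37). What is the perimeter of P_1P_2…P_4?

|P_1P_2| = √((9)² + (40)²) = √1681 = 41
|P_2P_3| = √((-12)² + (0)²) = √144 = 12
|P_3P_4| = √((3)² + (-4)²) = √25 = 5
|P_4P_1| = √((0)² + (-36)²) = √1296 = 36
Perimeter = 41 + 12 + 5 + 36 = 94.

94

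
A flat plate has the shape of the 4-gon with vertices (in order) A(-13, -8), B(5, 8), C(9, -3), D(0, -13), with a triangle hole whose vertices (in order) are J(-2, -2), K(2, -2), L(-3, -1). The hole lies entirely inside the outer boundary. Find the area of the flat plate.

Outer boundary:
Apply the shoelace formula: 2A = Σ (x_i·y_{i+1} − x_{i+1}·y_i), indices taken mod 4.
Σ = (-64) + (-87) + (-117) + (-169) = -437
Area = |Σ|/2 = 218.5.
Hole:
Cross-terms: 8, -8, 4  ⇒  Σ = 4
Area = |Σ|/2 = 2.
Net area = 218.5 − 2 = 216.5.

216.5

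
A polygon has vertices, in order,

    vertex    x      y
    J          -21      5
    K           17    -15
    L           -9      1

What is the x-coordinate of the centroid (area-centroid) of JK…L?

-13/3

Apply the shoelace formula. First the cross-terms c_i = x_i·y_{i+1} − x_{i+1}·y_i:
  230, -118, -24  ⇒  2A = 88, A = 44.
Then Σ (x_i + x_{i+1})·c_i = -1144, so x̄ = -1144 / (6·44) = -13/3.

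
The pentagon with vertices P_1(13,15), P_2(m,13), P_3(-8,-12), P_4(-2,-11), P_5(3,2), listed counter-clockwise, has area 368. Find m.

The doubled signed area Σ (x_i y_{i+1} − x_{i+1} y_i) is linear in m.
With m=0 it equals 385; the coefficient of m is -27 (from the two edges through P_2).
So -27·m + 385 = 2·368 = 736 ⇒ m = -13.

-13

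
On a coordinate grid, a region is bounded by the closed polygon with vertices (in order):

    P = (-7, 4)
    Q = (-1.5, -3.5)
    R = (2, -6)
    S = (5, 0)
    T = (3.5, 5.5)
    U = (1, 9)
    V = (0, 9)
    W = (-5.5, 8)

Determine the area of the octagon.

111.25

Apply the surveyor's formula: 2A = Σ (x_i·y_{i+1} − x_{i+1}·y_i), indices taken mod 8.
Σ = (30.5) + (16) + (30) + (27.5) + (26) + (9) + (49.5) + (34) = 222.5
Area = |Σ|/2 = 111.25.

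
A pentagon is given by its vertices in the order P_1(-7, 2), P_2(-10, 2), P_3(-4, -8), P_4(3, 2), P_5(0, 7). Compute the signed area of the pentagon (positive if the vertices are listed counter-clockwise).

90

Σ = (6) + (88) + (16) + (21) + (49) = 180
Signed area = Σ/2 = 90 (positive ⇒ counter-clockwise traversal).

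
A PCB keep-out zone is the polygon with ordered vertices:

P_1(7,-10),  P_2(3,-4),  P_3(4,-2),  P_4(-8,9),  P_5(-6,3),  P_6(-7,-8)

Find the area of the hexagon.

128.5

Apply the shoelace formula: 2A = Σ (x_i·y_{i+1} − x_{i+1}·y_i), indices taken mod 6.
P_1→P_2: (7)(-4) − (3)(-10) = 2
P_2→P_3: (3)(-2) − (4)(-4) = 10
P_3→P_4: (4)(9) − (-8)(-2) = 20
P_4→P_5: (-8)(3) − (-6)(9) = 30
P_5→P_6: (-6)(-8) − (-7)(3) = 69
P_6→P_1: (-7)(-10) − (7)(-8) = 126
Σ = 257
Area = |Σ|/2 = 128.5.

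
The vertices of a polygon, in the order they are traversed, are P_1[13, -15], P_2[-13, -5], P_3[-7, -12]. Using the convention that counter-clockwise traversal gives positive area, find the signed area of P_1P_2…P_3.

61

Apply Gauss's area formula: 2A = Σ (x_i·y_{i+1} − x_{i+1}·y_i), indices taken mod 3.
P_1→P_2: (13)(-5) − (-13)(-15) = -260
P_2→P_3: (-13)(-12) − (-7)(-5) = 121
P_3→P_1: (-7)(-15) − (13)(-12) = 261
Σ = 122
Signed area = Σ/2 = 61 (positive ⇒ counter-clockwise traversal).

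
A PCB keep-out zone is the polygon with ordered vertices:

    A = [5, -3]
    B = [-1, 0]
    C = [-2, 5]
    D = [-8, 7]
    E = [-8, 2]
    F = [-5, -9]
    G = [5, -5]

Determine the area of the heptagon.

110

Apply Gauss's area formula: 2A = Σ (x_i·y_{i+1} − x_{i+1}·y_i), indices taken mod 7.
Σ = (-3) + (-5) + (26) + (40) + (82) + (70) + (10) = 220
Area = |Σ|/2 = 110.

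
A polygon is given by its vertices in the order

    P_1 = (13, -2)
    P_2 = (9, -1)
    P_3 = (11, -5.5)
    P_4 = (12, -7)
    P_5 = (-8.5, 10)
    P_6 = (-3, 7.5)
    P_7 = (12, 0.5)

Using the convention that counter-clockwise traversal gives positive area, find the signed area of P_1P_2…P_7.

Apply the shoelace formula: 2A = Σ (x_i·y_{i+1} − x_{i+1}·y_i), indices taken mod 7.
Σ = (5) + (-38.5) + (-11) + (60.5) + (-33.75) + (-91.5) + (-30.5) = -139.75
Signed area = Σ/2 = -69.875 (negative ⇒ clockwise traversal).

-69.875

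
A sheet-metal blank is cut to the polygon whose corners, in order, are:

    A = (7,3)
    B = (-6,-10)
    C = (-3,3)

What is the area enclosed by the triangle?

65

Apply the shoelace (surveyor's) formula: 2A = Σ (x_i·y_{i+1} − x_{i+1}·y_i), indices taken mod 3.
Cross-terms: -52, -48, -30  ⇒  Σ = -130
Area = |Σ|/2 = 65.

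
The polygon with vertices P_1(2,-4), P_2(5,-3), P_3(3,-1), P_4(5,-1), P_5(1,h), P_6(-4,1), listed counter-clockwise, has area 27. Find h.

2

Write out the shoelace sum; only the two edges meeting at P_5 involve h:
2·Area = [(5·h − 1·(-1)) + (1·1 − (-4)·h)] + 34
       = 9·h + 36 = 54
⇒ h = 2.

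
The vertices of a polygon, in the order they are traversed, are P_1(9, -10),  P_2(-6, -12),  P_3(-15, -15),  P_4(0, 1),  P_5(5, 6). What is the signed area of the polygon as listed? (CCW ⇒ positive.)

Apply the surveyor's formula: 2A = Σ (x_i·y_{i+1} − x_{i+1}·y_i), indices taken mod 5.
P_1→P_2: (9)(-12) − (-6)(-10) = -168
P_2→P_3: (-6)(-15) − (-15)(-12) = -90
P_3→P_4: (-15)(1) − (0)(-15) = -15
P_4→P_5: (0)(6) − (5)(1) = -5
P_5→P_1: (5)(-10) − (9)(6) = -104
Σ = -382
Signed area = Σ/2 = -191 (negative ⇒ clockwise traversal).

-191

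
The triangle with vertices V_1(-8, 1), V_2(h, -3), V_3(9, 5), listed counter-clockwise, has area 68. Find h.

The doubled signed area Σ (x_i y_{i+1} − x_{i+1} y_i) is linear in h.
With h=0 it equals 100; the coefficient of h is 4 (from the two edges through V_2).
So 4·h + 100 = 2·68 = 136 ⇒ h = 9.

9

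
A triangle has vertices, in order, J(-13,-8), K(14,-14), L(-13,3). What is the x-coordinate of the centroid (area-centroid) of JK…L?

Apply the surveyor's formula. First the cross-terms c_i = x_i·y_{i+1} − x_{i+1}·y_i:
  294, -140, 143  ⇒  2A = 297, A = 148.5.
Then Σ (x_i + x_{i+1})·c_i = -3564, so x̄ = -3564 / (6·148.5) = -4.

-4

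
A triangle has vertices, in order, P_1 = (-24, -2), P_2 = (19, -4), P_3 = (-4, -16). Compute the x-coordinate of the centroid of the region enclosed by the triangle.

Apply the shoelace (surveyor's) formula. First the cross-terms c_i = x_i·y_{i+1} − x_{i+1}·y_i:
  134, -320, -376  ⇒  2A = -562, A = -281.
Then Σ (x_i + x_{i+1})·c_i = 5058, so x̄ = 5058 / (6·(-281)) = -3.

-3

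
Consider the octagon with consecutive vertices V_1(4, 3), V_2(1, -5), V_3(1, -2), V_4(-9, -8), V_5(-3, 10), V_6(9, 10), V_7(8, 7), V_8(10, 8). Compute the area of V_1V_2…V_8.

Cross-terms: -23, 3, -26, -114, -120, -17, -6, -2  ⇒  Σ = -305
Area = |Σ|/2 = 152.5.

152.5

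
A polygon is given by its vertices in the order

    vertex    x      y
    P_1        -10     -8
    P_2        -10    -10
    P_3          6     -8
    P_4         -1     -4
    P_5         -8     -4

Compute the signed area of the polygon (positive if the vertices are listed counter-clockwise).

Apply the shoelace formula: 2A = Σ (x_i·y_{i+1} − x_{i+1}·y_i), indices taken mod 5.
Σ = (20) + (140) + (-32) + (-28) + (24) = 124
Signed area = Σ/2 = 62 (positive ⇒ counter-clockwise traversal).

62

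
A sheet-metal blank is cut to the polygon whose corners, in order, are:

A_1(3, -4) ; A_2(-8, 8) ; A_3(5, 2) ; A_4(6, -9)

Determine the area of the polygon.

Cross-terms: -8, -56, -57, 3  ⇒  Σ = -118
Area = |Σ|/2 = 59.

59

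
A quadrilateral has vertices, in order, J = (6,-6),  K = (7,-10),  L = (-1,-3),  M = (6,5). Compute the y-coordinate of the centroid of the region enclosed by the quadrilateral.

-87/34

Apply Gauss's area formula. First the cross-terms c_i = x_i·y_{i+1} − x_{i+1}·y_i:
  -18, -31, 13, -66  ⇒  2A = -102, A = -51.
Then Σ (y_i + y_{i+1})·c_i = 783, so ȳ = 783 / (6·(-51)) = -87/34.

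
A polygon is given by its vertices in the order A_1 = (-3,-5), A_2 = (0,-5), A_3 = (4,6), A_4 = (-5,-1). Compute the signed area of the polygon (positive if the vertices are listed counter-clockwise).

Apply the shoelace formula: 2A = Σ (x_i·y_{i+1} − x_{i+1}·y_i), indices taken mod 4.
A_1→A_2: (-3)(-5) − (0)(-5) = 15
A_2→A_3: (0)(6) − (4)(-5) = 20
A_3→A_4: (4)(-1) − (-5)(6) = 26
A_4→A_1: (-5)(-5) − (-3)(-1) = 22
Σ = 83
Signed area = Σ/2 = 41.5 (positive ⇒ counter-clockwise traversal).

41.5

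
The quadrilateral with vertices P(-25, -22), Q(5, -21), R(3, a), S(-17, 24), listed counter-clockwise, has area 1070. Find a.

Write out the shoelace sum; only the two edges meeting at R involve a:
2·Area = [(5·a − 3·(-21)) + (3·24 − (-17)·a)] + 1609
       = 22·a + 1744 = 2140
⇒ a = 18.

18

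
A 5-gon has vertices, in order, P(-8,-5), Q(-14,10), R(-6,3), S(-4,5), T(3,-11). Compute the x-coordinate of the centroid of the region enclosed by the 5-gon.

-601/112

Apply the shoelace (surveyor's) formula. First the cross-terms c_i = x_i·y_{i+1} − x_{i+1}·y_i:
  -150, 18, -18, 29, -103  ⇒  2A = -224, A = -112.
Then Σ (x_i + x_{i+1})·c_i = 3606, so x̄ = 3606 / (6·(-112)) = -601/112.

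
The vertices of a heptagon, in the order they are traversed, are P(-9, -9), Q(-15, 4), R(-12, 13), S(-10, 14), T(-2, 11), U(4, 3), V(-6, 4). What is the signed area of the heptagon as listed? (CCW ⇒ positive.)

Apply Gauss's area formula: 2A = Σ (x_i·y_{i+1} − x_{i+1}·y_i), indices taken mod 7.
Σ = (-171) + (-147) + (-38) + (-82) + (-50) + (34) + (90) = -364
Signed area = Σ/2 = -182 (negative ⇒ clockwise traversal).

-182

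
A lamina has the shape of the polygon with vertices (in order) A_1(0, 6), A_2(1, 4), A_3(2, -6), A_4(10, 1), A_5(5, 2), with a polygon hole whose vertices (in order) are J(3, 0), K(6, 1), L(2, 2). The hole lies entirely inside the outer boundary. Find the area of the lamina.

40

Outer boundary:
Σ = (-6) + (-14) + (62) + (15) + (30) = 87
Area = |Σ|/2 = 43.5.
Hole:
Apply the shoelace formula: 2A = Σ (x_i·y_{i+1} − x_{i+1}·y_i), indices taken mod 3.
Σ = (3) + (10) + (-6) = 7
Area = |Σ|/2 = 3.5.
Net area = 43.5 − 3.5 = 40.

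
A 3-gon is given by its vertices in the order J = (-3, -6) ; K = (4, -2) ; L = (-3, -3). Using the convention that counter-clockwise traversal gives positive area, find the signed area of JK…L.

Σ = (30) + (-18) + (9) = 21
Signed area = Σ/2 = 10.5 (positive ⇒ counter-clockwise traversal).

10.5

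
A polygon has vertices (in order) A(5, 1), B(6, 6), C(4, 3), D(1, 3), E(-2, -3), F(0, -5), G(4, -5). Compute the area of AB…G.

44.5

Σ = (24) + (-6) + (9) + (3) + (10) + (20) + (29) = 89
Area = |Σ|/2 = 44.5.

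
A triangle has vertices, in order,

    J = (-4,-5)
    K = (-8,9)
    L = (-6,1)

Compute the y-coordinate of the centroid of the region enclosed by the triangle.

Apply the surveyor's formula. First the cross-terms c_i = x_i·y_{i+1} − x_{i+1}·y_i:
  -76, 46, 34  ⇒  2A = 4, A = 2.
Then Σ (y_i + y_{i+1})·c_i = 20, so ȳ = 20 / (6·2) = 5/3.

5/3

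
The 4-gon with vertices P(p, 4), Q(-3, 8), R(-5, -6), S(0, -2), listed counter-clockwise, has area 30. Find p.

The doubled signed area Σ (x_i y_{i+1} − x_{i+1} y_i) is linear in p.
With p=0 it equals 80; the coefficient of p is 10 (from the two edges through P).
So 10·p + 80 = 2·30 = 60 ⇒ p = -2.

-2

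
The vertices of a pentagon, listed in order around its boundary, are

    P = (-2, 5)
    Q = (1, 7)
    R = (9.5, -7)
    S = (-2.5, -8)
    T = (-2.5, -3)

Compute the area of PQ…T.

Σ = (-19) + (-73.5) + (-93.5) + (-12.5) + (-18.5) = -217
Area = |Σ|/2 = 108.5.

108.5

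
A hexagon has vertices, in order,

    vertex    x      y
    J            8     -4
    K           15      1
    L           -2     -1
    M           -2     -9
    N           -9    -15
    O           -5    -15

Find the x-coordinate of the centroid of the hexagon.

Apply Gauss's area formula. First the cross-terms c_i = x_i·y_{i+1} − x_{i+1}·y_i:
  68, -13, 16, -51, 60, 140  ⇒  2A = 220, A = 110.
Then Σ (x_i + x_{i+1})·c_i = 1472, so x̄ = 1472 / (6·110) = 368/165.

368/165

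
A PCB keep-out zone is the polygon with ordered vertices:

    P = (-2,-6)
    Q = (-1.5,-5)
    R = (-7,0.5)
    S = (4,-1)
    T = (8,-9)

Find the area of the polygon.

61.875

Apply the surveyor's formula: 2A = Σ (x_i·y_{i+1} − x_{i+1}·y_i), indices taken mod 5.
Σ = (1) + (-35.75) + (5) + (-28) + (-66) = -123.75
Area = |Σ|/2 = 61.875.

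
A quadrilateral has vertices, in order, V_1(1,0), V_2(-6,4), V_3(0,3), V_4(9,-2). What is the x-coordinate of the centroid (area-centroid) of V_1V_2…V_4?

15/13

Apply the surveyor's formula. First the cross-terms c_i = x_i·y_{i+1} − x_{i+1}·y_i:
  4, -18, -27, 2  ⇒  2A = -39, A = -19.5.
Then Σ (x_i + x_{i+1})·c_i = -135, so x̄ = -135 / (6·(-19.5)) = 15/13.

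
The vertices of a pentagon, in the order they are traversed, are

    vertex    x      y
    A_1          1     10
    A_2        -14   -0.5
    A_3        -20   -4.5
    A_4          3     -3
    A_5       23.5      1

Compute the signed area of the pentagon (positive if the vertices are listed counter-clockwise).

286.75

Apply the shoelace (surveyor's) formula: 2A = Σ (x_i·y_{i+1} − x_{i+1}·y_i), indices taken mod 5.
Cross-terms: 139.5, 53, 73.5, 73.5, 234  ⇒  Σ = 573.5
Signed area = Σ/2 = 286.75 (positive ⇒ counter-clockwise traversal).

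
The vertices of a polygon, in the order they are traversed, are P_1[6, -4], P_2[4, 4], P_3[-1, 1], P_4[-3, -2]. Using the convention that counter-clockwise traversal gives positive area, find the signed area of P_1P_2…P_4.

Apply the shoelace formula: 2A = Σ (x_i·y_{i+1} − x_{i+1}·y_i), indices taken mod 4.
Σ = (40) + (8) + (5) + (24) = 77
Signed area = Σ/2 = 38.5 (positive ⇒ counter-clockwise traversal).

38.5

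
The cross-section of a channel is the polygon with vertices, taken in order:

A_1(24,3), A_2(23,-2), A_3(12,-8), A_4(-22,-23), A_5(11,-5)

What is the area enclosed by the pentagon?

106.5

Apply the shoelace formula: 2A = Σ (x_i·y_{i+1} − x_{i+1}·y_i), indices taken mod 5.
Cross-terms: -117, -160, -452, 363, 153  ⇒  Σ = -213
Area = |Σ|/2 = 106.5.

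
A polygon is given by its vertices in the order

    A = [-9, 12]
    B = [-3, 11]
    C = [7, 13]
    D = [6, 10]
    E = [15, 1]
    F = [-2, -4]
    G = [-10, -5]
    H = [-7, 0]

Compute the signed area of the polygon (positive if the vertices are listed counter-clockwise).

-269

Cross-terms: -63, -116, -8, -144, -58, -30, -35, -84  ⇒  Σ = -538
Signed area = Σ/2 = -269 (negative ⇒ clockwise traversal).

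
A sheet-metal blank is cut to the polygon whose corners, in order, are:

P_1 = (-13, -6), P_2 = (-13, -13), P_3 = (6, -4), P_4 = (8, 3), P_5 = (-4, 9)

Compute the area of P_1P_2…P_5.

Apply the shoelace formula: 2A = Σ (x_i·y_{i+1} − x_{i+1}·y_i), indices taken mod 5.
Σ = (91) + (130) + (50) + (84) + (141) = 496
Area = |Σ|/2 = 248.

248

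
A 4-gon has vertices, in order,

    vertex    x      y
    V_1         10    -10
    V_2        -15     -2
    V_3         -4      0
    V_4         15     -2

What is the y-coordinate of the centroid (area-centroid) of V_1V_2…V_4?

Apply the shoelace (surveyor's) formula. First the cross-terms c_i = x_i·y_{i+1} − x_{i+1}·y_i:
  -170, -8, 8, -130  ⇒  2A = -300, A = -150.
Then Σ (y_i + y_{i+1})·c_i = 3600, so ȳ = 3600 / (6·(-150)) = -4.

-4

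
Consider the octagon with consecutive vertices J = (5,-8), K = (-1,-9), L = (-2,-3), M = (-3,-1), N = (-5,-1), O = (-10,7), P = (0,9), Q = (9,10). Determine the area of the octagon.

Cross-terms: -53, -15, -7, -2, -45, -90, -81, -122  ⇒  Σ = -415
Area = |Σ|/2 = 207.5.

207.5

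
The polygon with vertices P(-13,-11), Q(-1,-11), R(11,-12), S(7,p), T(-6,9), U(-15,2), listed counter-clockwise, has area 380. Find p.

2

Write out the shoelace sum; only the two edges meeting at S involve p:
2·Area = [(11·p − 7·(-12)) + (7·9 − (-6)·p)] + 579
       = 17·p + 726 = 760
⇒ p = 2.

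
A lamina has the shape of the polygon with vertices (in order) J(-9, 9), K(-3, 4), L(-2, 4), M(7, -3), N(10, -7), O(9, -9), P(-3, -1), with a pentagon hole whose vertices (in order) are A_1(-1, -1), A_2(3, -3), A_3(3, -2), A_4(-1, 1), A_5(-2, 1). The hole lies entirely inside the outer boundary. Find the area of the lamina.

Outer boundary:
Apply the shoelace (surveyor's) formula: 2A = Σ (x_i·y_{i+1} − x_{i+1}·y_i), indices taken mod 7.
J→K: (-9)(4) − (-3)(9) = -9
K→L: (-3)(4) − (-2)(4) = -4
L→M: (-2)(-3) − (7)(4) = -22
M→N: (7)(-7) − (10)(-3) = -19
N→O: (10)(-9) − (9)(-7) = -27
O→P: (9)(-1) − (-3)(-9) = -36
P→J: (-3)(9) − (-9)(-1) = -36
Σ = -153
Area = |Σ|/2 = 76.5.
Hole:
Apply the shoelace formula: 2A = Σ (x_i·y_{i+1} − x_{i+1}·y_i), indices taken mod 5.
Σ = (6) + (3) + (1) + (1) + (3) = 14
Area = |Σ|/2 = 7.
Net area = 76.5 − 7 = 69.5.

69.5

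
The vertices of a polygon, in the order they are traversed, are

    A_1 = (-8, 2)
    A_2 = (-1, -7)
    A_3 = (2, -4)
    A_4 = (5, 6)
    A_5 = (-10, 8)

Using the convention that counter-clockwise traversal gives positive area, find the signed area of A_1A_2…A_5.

A_1→A_2: (-8)(-7) − (-1)(2) = 58
A_2→A_3: (-1)(-4) − (2)(-7) = 18
A_3→A_4: (2)(6) − (5)(-4) = 32
A_4→A_5: (5)(8) − (-10)(6) = 100
A_5→A_1: (-10)(2) − (-8)(8) = 44
Σ = 252
Signed area = Σ/2 = 126 (positive ⇒ counter-clockwise traversal).

126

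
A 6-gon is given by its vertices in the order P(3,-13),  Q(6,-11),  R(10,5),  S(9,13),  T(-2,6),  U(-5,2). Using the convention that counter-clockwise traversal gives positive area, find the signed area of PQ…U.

217.5

Apply the shoelace (surveyor's) formula: 2A = Σ (x_i·y_{i+1} − x_{i+1}·y_i), indices taken mod 6.
Σ = (45) + (140) + (85) + (80) + (26) + (59) = 435
Signed area = Σ/2 = 217.5 (positive ⇒ counter-clockwise traversal).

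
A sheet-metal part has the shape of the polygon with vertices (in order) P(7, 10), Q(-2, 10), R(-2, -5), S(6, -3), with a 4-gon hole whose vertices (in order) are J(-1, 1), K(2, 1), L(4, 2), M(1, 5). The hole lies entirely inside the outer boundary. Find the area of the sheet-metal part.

108

Outer boundary:
Apply the shoelace formula: 2A = Σ (x_i·y_{i+1} − x_{i+1}·y_i), indices taken mod 4.
Σ = (90) + (30) + (36) + (81) = 237
Area = |Σ|/2 = 118.5.
Hole:
Apply the shoelace formula: 2A = Σ (x_i·y_{i+1} − x_{i+1}·y_i), indices taken mod 4.
Cross-terms: -3, 0, 18, 6  ⇒  Σ = 21
Area = |Σ|/2 = 10.5.
Net area = 118.5 − 10.5 = 108.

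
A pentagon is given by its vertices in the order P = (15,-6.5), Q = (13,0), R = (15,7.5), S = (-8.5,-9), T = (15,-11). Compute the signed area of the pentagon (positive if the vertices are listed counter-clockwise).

Σ = (84.5) + (97.5) + (-71.25) + (228.5) + (67.5) = 406.75
Signed area = Σ/2 = 203.375 (positive ⇒ counter-clockwise traversal).

203.375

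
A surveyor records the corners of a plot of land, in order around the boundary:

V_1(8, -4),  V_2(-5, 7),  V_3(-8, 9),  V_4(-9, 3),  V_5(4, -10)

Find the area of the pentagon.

123

Apply the shoelace (surveyor's) formula: 2A = Σ (x_i·y_{i+1} − x_{i+1}·y_i), indices taken mod 5.
V_1→V_2: (8)(7) − (-5)(-4) = 36
V_2→V_3: (-5)(9) − (-8)(7) = 11
V_3→V_4: (-8)(3) − (-9)(9) = 57
V_4→V_5: (-9)(-10) − (4)(3) = 78
V_5→V_1: (4)(-4) − (8)(-10) = 64
Σ = 246
Area = |Σ|/2 = 123.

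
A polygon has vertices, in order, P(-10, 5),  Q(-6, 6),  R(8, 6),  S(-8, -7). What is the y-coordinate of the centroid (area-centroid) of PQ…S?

185/116

Apply the shoelace (surveyor's) formula. First the cross-terms c_i = x_i·y_{i+1} − x_{i+1}·y_i:
  -30, -84, -8, -110  ⇒  2A = -232, A = -116.
Then Σ (y_i + y_{i+1})·c_i = -1110, so ȳ = -1110 / (6·(-116)) = 185/116.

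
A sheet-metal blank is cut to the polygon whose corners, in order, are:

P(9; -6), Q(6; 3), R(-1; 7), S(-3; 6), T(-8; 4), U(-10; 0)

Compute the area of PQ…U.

P→Q: (9)(3) − (6)(-6) = 63
Q→R: (6)(7) − (-1)(3) = 45
R→S: (-1)(6) − (-3)(7) = 15
S→T: (-3)(4) − (-8)(6) = 36
T→U: (-8)(0) − (-10)(4) = 40
U→P: (-10)(-6) − (9)(0) = 60
Σ = 259
Area = |Σ|/2 = 129.5.

129.5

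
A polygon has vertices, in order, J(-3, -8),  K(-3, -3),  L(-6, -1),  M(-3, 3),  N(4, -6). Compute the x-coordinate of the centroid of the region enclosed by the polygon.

-74/57

Apply the surveyor's formula. First the cross-terms c_i = x_i·y_{i+1} − x_{i+1}·y_i:
  -15, -15, -21, 6, -50  ⇒  2A = -95, A = -47.5.
Then Σ (x_i + x_{i+1})·c_i = 370, so x̄ = 370 / (6·(-47.5)) = -74/57.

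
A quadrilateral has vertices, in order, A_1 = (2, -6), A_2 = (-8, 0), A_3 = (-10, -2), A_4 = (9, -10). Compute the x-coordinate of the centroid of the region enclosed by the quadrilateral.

Apply Gauss's area formula. First the cross-terms c_i = x_i·y_{i+1} − x_{i+1}·y_i:
  -48, 16, 118, -34  ⇒  2A = 52, A = 26.
Then Σ (x_i + x_{i+1})·c_i = -492, so x̄ = -492 / (6·26) = -41/13.

-41/13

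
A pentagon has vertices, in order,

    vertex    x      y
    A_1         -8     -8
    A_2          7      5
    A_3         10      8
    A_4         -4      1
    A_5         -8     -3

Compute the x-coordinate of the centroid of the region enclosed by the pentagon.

-271/186

Apply the shoelace formula. First the cross-terms c_i = x_i·y_{i+1} − x_{i+1}·y_i:
  16, 6, 42, 20, 40  ⇒  2A = 124, A = 62.
Then Σ (x_i + x_{i+1})·c_i = -542, so x̄ = -542 / (6·62) = -271/186.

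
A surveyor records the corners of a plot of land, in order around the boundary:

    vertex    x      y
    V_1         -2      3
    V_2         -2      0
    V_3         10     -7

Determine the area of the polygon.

18

Apply the surveyor's formula: 2A = Σ (x_i·y_{i+1} − x_{i+1}·y_i), indices taken mod 3.
Σ = (6) + (14) + (16) = 36
Area = |Σ|/2 = 18.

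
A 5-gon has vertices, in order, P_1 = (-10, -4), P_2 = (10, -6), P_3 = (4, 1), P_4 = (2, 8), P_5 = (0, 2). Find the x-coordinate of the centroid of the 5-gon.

Apply the surveyor's formula. First the cross-terms c_i = x_i·y_{i+1} − x_{i+1}·y_i:
  100, 34, 30, 4, 20  ⇒  2A = 188, A = 94.
Then Σ (x_i + x_{i+1})·c_i = 464, so x̄ = 464 / (6·94) = 116/141.

116/141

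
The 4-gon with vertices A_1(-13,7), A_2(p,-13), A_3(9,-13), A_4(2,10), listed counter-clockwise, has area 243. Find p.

The doubled signed area Σ (x_i y_{i+1} − x_{i+1} y_i) is linear in p.
With p=0 it equals 546; the coefficient of p is -20 (from the two edges through A_2).
So -20·p + 546 = 2·243 = 486 ⇒ p = 3.

3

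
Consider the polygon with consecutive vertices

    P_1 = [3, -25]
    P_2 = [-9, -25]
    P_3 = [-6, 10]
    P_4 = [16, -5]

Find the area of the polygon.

527.5

Apply Gauss's area formula: 2A = Σ (x_i·y_{i+1} − x_{i+1}·y_i), indices taken mod 4.
Σ = (-300) + (-240) + (-130) + (-385) = -1055
Area = |Σ|/2 = 527.5.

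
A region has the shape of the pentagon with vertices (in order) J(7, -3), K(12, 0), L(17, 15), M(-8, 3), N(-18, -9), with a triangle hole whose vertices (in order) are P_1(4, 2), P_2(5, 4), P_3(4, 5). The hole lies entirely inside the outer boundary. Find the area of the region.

Outer boundary:
Cross-terms: 36, 180, 171, 126, 117  ⇒  Σ = 630
Area = |Σ|/2 = 315.
Hole:
Apply the shoelace (surveyor's) formula: 2A = Σ (x_i·y_{i+1} − x_{i+1}·y_i), indices taken mod 3.
Σ = (6) + (9) + (-12) = 3
Area = |Σ|/2 = 1.5.
Net area = 315 − 1.5 = 313.5.

313.5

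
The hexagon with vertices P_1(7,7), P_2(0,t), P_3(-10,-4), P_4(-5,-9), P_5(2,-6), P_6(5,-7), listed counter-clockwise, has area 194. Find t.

10

The doubled signed area Σ (x_i y_{i+1} − x_{i+1} y_i) is linear in t.
With t=0 it equals 218; the coefficient of t is 17 (from the two edges through P_2).
So 17·t + 218 = 2·194 = 388 ⇒ t = 10.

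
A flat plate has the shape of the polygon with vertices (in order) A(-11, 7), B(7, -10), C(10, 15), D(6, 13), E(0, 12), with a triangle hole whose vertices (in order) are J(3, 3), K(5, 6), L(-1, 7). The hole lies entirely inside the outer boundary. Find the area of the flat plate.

Outer boundary:
Apply the shoelace (surveyor's) formula: 2A = Σ (x_i·y_{i+1} − x_{i+1}·y_i), indices taken mod 5.
Σ = (61) + (205) + (40) + (72) + (132) = 510
Area = |Σ|/2 = 255.
Hole:
Apply the shoelace (surveyor's) formula: 2A = Σ (x_i·y_{i+1} − x_{i+1}·y_i), indices taken mod 3.
Σ = (3) + (41) + (-24) = 20
Area = |Σ|/2 = 10.
Net area = 255 − 10 = 245.

245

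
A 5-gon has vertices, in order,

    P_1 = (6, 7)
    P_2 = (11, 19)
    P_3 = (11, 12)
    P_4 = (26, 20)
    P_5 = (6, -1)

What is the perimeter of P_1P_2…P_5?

|P_1P_2| = √((5)² + (12)²) = √169 = 13
|P_2P_3| = √((0)² + (-7)²) = √49 = 7
|P_3P_4| = √((15)² + (8)²) = √289 = 17
|P_4P_5| = √((-20)² + (-21)²) = √841 = 29
|P_5P_1| = √((0)² + (8)²) = √64 = 8
Perimeter = 13 + 7 + 17 + 29 + 8 = 74.

74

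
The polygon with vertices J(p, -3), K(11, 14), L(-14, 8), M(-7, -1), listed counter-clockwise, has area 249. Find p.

6

The doubled signed area Σ (x_i y_{i+1} − x_{i+1} y_i) is linear in p.
With p=0 it equals 408; the coefficient of p is 15 (from the two edges through J).
So 15·p + 408 = 2·249 = 498 ⇒ p = 6.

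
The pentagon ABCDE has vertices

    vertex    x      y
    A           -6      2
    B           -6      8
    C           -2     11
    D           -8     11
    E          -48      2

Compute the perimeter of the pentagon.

|AB| = √((0)² + (6)²) = √36 = 6
|BC| = √((4)² + (3)²) = √25 = 5
|CD| = √((-6)² + (0)²) = √36 = 6
|DE| = √((-40)² + (-9)²) = √1681 = 41
|EA| = √((42)² + (0)²) = √1764 = 42
Perimeter = 6 + 5 + 6 + 41 + 42 = 100.

100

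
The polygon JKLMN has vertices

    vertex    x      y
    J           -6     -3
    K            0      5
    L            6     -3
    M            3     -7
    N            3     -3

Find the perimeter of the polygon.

38

|JK| = √((6)² + (8)²) = √100 = 10
|KL| = √((6)² + (-8)²) = √100 = 10
|LM| = √((-3)² + (-4)²) = √25 = 5
|MN| = √((0)² + (4)²) = √16 = 4
|NJ| = √((-9)² + (0)²) = √81 = 9
Perimeter = 10 + 10 + 5 + 4 + 9 = 38.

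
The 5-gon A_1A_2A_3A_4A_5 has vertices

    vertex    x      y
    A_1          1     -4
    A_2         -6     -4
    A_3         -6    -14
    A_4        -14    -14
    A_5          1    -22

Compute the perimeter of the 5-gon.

60

|A_1A_2| = √((-7)² + (0)²) = √49 = 7
|A_2A_3| = √((0)² + (-10)²) = √100 = 10
|A_3A_4| = √((-8)² + (0)²) = √64 = 8
|A_4A_5| = √((15)² + (-8)²) = √289 = 17
|A_5A_1| = √((0)² + (18)²) = √324 = 18
Perimeter = 7 + 10 + 8 + 17 + 18 = 60.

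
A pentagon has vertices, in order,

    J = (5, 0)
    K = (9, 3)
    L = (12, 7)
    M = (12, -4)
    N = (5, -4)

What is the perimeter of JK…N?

|JK| = √((4)² + (3)²) = √25 = 5
|KL| = √((3)² + (4)²) = √25 = 5
|LM| = √((0)² + (-11)²) = √121 = 11
|MN| = √((-7)² + (0)²) = √49 = 7
|NJ| = √((0)² + (4)²) = √16 = 4
Perimeter = 5 + 5 + 11 + 7 + 4 = 32.

32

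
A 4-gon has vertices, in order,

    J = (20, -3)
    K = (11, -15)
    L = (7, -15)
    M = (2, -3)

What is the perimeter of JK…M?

50

|JK| = √((-9)² + (-12)²) = √225 = 15
|KL| = √((-4)² + (0)²) = √16 = 4
|LM| = √((-5)² + (12)²) = √169 = 13
|MJ| = √((18)² + (0)²) = √324 = 18
Perimeter = 15 + 4 + 13 + 18 = 50.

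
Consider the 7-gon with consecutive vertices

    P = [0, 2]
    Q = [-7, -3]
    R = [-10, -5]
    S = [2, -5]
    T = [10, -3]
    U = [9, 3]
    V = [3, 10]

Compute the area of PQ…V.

Apply the shoelace (surveyor's) formula: 2A = Σ (x_i·y_{i+1} − x_{i+1}·y_i), indices taken mod 7.
Cross-terms: 14, 5, 60, 44, 57, 81, 6  ⇒  Σ = 267
Area = |Σ|/2 = 133.5.

133.5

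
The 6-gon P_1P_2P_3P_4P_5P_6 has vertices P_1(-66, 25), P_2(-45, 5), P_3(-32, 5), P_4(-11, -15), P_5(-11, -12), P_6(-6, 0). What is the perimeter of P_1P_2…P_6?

|P_1P_2| = √((21)² + (-20)²) = √841 = 29
|P_2P_3| = √((13)² + (0)²) = √169 = 13
|P_3P_4| = √((21)² + (-20)²) = √841 = 29
|P_4P_5| = √((0)² + (3)²) = √9 = 3
|P_5P_6| = √((5)² + (12)²) = √169 = 13
|P_6P_1| = √((-60)² + (25)²) = √4225 = 65
Perimeter = 29 + 13 + 29 + 3 + 13 + 65 = 152.

152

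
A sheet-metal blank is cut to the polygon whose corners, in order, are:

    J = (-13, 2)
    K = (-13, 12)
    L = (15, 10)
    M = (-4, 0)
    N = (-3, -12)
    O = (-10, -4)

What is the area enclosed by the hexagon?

J→K: (-13)(12) − (-13)(2) = -130
K→L: (-13)(10) − (15)(12) = -310
L→M: (15)(0) − (-4)(10) = 40
M→N: (-4)(-12) − (-3)(0) = 48
N→O: (-3)(-4) − (-10)(-12) = -108
O→J: (-10)(2) − (-13)(-4) = -72
Σ = -532
Area = |Σ|/2 = 266.

266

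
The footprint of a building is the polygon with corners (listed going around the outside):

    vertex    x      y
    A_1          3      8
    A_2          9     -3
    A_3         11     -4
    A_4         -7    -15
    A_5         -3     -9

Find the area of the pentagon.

128

Apply the shoelace (surveyor's) formula: 2A = Σ (x_i·y_{i+1} − x_{i+1}·y_i), indices taken mod 5.
Σ = (-81) + (-3) + (-193) + (18) + (3) = -256
Area = |Σ|/2 = 128.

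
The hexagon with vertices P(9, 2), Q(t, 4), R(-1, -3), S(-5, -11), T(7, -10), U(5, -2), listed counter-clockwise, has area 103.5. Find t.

4

The doubled signed area Σ (x_i y_{i+1} − x_{i+1} y_i) is linear in t.
With t=0 it equals 227; the coefficient of t is -5 (from the two edges through Q).
So -5·t + 227 = 2·103.5 = 207 ⇒ t = 4.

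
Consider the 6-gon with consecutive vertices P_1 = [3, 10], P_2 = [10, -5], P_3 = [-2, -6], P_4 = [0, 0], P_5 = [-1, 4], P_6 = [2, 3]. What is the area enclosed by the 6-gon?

Apply Gauss's area formula: 2A = Σ (x_i·y_{i+1} − x_{i+1}·y_i), indices taken mod 6.
Σ = (-115) + (-70) + (0) + (0) + (-11) + (11) = -185
Area = |Σ|/2 = 92.5.

92.5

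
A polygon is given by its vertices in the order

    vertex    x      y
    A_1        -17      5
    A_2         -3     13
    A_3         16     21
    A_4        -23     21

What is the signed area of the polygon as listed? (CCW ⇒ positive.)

Σ = (-206) + (-271) + (819) + (242) = 584
Signed area = Σ/2 = 292 (positive ⇒ counter-clockwise traversal).

292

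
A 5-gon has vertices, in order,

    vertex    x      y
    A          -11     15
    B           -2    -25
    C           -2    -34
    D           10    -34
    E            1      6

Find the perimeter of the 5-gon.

|AB| = √((9)² + (-40)²) = √1681 = 41
|BC| = √((0)² + (-9)²) = √81 = 9
|CD| = √((12)² + (0)²) = √144 = 12
|DE| = √((-9)² + (40)²) = √1681 = 41
|EA| = √((-12)² + (9)²) = √225 = 15
Perimeter = 41 + 9 + 12 + 41 + 15 = 118.

118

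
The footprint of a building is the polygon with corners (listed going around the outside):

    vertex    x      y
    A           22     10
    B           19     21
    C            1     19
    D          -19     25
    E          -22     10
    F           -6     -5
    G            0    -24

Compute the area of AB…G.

1100

Apply the surveyor's formula: 2A = Σ (x_i·y_{i+1} − x_{i+1}·y_i), indices taken mod 7.
Σ = (272) + (340) + (386) + (360) + (170) + (144) + (528) = 2200
Area = |Σ|/2 = 1100.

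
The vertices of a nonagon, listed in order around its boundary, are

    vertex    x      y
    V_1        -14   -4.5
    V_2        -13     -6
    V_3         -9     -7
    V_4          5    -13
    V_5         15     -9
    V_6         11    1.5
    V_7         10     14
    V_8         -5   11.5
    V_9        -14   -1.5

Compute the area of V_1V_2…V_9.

510.25

Σ = (25.5) + (37) + (152) + (150) + (121.5) + (139) + (185) + (168.5) + (42) = 1020.5
Area = |Σ|/2 = 510.25.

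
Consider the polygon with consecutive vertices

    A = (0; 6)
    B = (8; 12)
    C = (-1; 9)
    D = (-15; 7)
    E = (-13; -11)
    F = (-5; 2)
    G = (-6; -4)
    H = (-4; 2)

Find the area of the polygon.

Apply Gauss's area formula: 2A = Σ (x_i·y_{i+1} − x_{i+1}·y_i), indices taken mod 8.
Σ = (-48) + (84) + (128) + (256) + (-81) + (32) + (-28) + (-24) = 319
Area = |Σ|/2 = 159.5.

159.5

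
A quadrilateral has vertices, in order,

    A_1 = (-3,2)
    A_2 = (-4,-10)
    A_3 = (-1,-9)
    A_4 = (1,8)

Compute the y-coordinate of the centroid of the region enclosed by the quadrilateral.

Apply the shoelace formula. First the cross-terms c_i = x_i·y_{i+1} − x_{i+1}·y_i:
  38, 26, 1, 26  ⇒  2A = 91, A = 45.5.
Then Σ (y_i + y_{i+1})·c_i = -539, so ȳ = -539 / (6·45.5) = -77/39.

-77/39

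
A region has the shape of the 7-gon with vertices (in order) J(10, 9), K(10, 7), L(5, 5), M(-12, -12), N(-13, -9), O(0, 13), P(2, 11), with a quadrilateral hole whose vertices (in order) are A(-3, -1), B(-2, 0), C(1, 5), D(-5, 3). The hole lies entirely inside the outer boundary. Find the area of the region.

155

Outer boundary:
Apply Gauss's area formula: 2A = Σ (x_i·y_{i+1} − x_{i+1}·y_i), indices taken mod 7.
Cross-terms: -20, 15, 0, -48, -169, -26, -92  ⇒  Σ = -340
Area = |Σ|/2 = 170.
Hole:
Apply Gauss's area formula: 2A = Σ (x_i·y_{i+1} − x_{i+1}·y_i), indices taken mod 4.
Σ = (-2) + (-10) + (28) + (14) = 30
Area = |Σ|/2 = 15.
Net area = 170 − 15 = 155.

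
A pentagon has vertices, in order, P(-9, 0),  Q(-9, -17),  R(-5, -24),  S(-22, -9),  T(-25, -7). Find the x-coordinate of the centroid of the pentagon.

Apply the shoelace formula. First the cross-terms c_i = x_i·y_{i+1} − x_{i+1}·y_i:
  153, 131, -483, -71, -63  ⇒  2A = -333, A = -166.5.
Then Σ (x_i + x_{i+1})·c_i = 13932, so x̄ = 13932 / (6·(-166.5)) = -516/37.

-516/37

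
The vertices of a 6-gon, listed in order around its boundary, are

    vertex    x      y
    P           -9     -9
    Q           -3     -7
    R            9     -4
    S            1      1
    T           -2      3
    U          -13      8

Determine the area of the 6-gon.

170.5

Σ = (36) + (75) + (13) + (5) + (23) + (189) = 341
Area = |Σ|/2 = 170.5.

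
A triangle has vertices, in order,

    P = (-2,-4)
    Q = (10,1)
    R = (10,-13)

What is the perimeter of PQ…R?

42

|PQ| = √((12)² + (5)²) = √169 = 13
|QR| = √((0)² + (-14)²) = √196 = 14
|RP| = √((-12)² + (9)²) = √225 = 15
Perimeter = 13 + 14 + 15 = 42.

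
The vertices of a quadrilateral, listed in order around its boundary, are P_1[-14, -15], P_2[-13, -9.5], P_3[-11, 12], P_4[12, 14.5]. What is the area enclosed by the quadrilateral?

301.5

Apply the shoelace formula: 2A = Σ (x_i·y_{i+1} − x_{i+1}·y_i), indices taken mod 4.
Cross-terms: -62, -260.5, -303.5, 23  ⇒  Σ = -603
Area = |Σ|/2 = 301.5.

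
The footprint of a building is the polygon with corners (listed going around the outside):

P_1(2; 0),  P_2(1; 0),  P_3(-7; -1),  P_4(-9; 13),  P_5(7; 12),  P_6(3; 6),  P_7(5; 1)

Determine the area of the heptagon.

Apply Gauss's area formula: 2A = Σ (x_i·y_{i+1} − x_{i+1}·y_i), indices taken mod 7.
Σ = (0) + (-1) + (-100) + (-199) + (6) + (-27) + (-2) = -323
Area = |Σ|/2 = 161.5.

161.5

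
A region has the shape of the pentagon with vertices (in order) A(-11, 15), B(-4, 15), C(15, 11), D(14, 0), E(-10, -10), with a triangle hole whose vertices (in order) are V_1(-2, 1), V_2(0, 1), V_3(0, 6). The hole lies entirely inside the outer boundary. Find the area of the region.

Outer boundary:
Apply the surveyor's formula: 2A = Σ (x_i·y_{i+1} − x_{i+1}·y_i), indices taken mod 5.
Σ = (-105) + (-269) + (-154) + (-140) + (-260) = -928
Area = |Σ|/2 = 464.
Hole:
Cross-terms: -2, 0, 12  ⇒  Σ = 10
Area = |Σ|/2 = 5.
Net area = 464 − 5 = 459.

459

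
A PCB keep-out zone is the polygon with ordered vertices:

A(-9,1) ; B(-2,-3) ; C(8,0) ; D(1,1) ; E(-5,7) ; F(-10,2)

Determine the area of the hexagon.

70.5

Apply the surveyor's formula: 2A = Σ (x_i·y_{i+1} − x_{i+1}·y_i), indices taken mod 6.
Cross-terms: 29, 24, 8, 12, 60, 8  ⇒  Σ = 141
Area = |Σ|/2 = 70.5.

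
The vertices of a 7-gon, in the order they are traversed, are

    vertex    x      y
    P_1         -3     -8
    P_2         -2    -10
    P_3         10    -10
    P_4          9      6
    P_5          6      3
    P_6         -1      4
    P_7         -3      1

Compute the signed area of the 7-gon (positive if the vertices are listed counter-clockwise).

Σ = (14) + (120) + (150) + (-9) + (27) + (11) + (27) = 340
Signed area = Σ/2 = 170 (positive ⇒ counter-clockwise traversal).

170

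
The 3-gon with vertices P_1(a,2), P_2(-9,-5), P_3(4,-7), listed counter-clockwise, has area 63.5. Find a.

The doubled signed area Σ (x_i y_{i+1} − x_{i+1} y_i) is linear in a.
With a=0 it equals 109; the coefficient of a is 2 (from the two edges through P_1).
So 2·a + 109 = 2·63.5 = 127 ⇒ a = 9.

9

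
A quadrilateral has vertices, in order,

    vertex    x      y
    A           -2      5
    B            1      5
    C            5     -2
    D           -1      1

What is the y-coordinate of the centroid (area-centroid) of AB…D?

2

Apply the shoelace (surveyor's) formula. First the cross-terms c_i = x_i·y_{i+1} − x_{i+1}·y_i:
  -15, -27, 3, -3  ⇒  2A = -42, A = -21.
Then Σ (y_i + y_{i+1})·c_i = -252, so ȳ = -252 / (6·(-21)) = 2.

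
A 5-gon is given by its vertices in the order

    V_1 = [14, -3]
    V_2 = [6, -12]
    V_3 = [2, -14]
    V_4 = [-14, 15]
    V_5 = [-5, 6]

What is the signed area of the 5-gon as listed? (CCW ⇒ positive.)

-227

Apply the shoelace (surveyor's) formula: 2A = Σ (x_i·y_{i+1} − x_{i+1}·y_i), indices taken mod 5.
Σ = (-150) + (-60) + (-166) + (-9) + (-69) = -454
Signed area = Σ/2 = -227 (negative ⇒ clockwise traversal).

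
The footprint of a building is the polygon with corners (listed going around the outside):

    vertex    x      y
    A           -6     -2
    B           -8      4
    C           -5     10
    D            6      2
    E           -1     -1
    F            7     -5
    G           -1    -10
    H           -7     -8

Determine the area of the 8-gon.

Apply the surveyor's formula: 2A = Σ (x_i·y_{i+1} − x_{i+1}·y_i), indices taken mod 8.
Cross-terms: -40, -60, -70, -4, 12, -75, -62, -34  ⇒  Σ = -333
Area = |Σ|/2 = 166.5.

166.5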